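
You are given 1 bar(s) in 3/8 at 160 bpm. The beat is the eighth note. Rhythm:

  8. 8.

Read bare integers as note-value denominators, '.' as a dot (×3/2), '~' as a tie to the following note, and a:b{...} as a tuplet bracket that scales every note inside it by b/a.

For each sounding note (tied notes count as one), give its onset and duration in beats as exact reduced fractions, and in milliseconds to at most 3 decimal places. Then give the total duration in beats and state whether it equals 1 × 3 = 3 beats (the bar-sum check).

1) 0.0ms=0b +562.5ms=3/2b
2) 562.5ms=3/2b +562.5ms=3/2b
Σ=3b of 3 (160bpm 3/8) — PASS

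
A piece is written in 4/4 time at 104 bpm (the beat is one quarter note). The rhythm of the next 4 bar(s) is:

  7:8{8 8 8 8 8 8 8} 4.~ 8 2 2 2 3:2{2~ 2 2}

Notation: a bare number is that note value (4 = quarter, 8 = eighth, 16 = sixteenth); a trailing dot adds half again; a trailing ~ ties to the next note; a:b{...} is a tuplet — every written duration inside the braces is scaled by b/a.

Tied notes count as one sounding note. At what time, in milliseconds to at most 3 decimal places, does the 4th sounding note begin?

note 4 onset = 12/7b = 989.011ms

1. 0.0ms @ 0 + 329.67ms (4/7)
2. 329.67ms @ 4/7 + 329.67ms (4/7)
3. 659.341ms @ 8/7 + 329.67ms (4/7)
4. 989.011ms @ 12/7 + 329.67ms (4/7)
5. 1318.681ms @ 16/7 + 329.67ms (4/7)
6. 1648.352ms @ 20/7 + 329.67ms (4/7)
7. 1978.022ms @ 24/7 + 329.67ms (4/7)
8. 2307.692ms @ 4 + 1153.846ms (2)
9. 3461.538ms @ 6 + 1153.846ms (2)
10. 4615.385ms @ 8 + 1153.846ms (2)
11. 5769.231ms @ 10 + 1153.846ms (2)
12. 6923.077ms @ 12 + 1538.462ms (8/3)
13. 8461.538ms @ 44/3 + 769.231ms (4/3)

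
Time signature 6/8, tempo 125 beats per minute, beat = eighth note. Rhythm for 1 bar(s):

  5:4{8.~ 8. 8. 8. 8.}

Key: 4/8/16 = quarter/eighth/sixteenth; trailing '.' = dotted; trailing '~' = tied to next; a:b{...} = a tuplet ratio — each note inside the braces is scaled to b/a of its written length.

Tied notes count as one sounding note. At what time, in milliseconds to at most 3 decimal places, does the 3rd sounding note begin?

note 3 onset = 18/5b = 1728.0ms

1. 0.0ms @ 0 + 1152.0ms (12/5)
2. 1152.0ms @ 12/5 + 576.0ms (6/5)
3. 1728.0ms @ 18/5 + 576.0ms (6/5)
4. 2304.0ms @ 24/5 + 576.0ms (6/5)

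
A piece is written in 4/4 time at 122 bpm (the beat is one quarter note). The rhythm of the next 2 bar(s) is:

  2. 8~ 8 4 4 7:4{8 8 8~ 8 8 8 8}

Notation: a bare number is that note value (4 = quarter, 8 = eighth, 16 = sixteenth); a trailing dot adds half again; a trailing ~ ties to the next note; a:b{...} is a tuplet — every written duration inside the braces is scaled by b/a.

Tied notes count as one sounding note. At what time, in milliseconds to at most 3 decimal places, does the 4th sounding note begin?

1. 0.0ms @ 0 + 1475.41ms (3)
2. 1475.41ms @ 3 + 491.803ms (1)
3. 1967.213ms @ 4 + 491.803ms (1)
4. 2459.016ms @ 5 + 491.803ms (1)
5. 2950.82ms @ 6 + 140.515ms (2/7)
6. 3091.335ms @ 44/7 + 140.515ms (2/7)
7. 3231.85ms @ 46/7 + 281.03ms (4/7)
8. 3512.881ms @ 50/7 + 140.515ms (2/7)
9. 3653.396ms @ 52/7 + 140.515ms (2/7)
10. 3793.911ms @ 54/7 + 140.515ms (2/7)

note 4 onset = 5b = 2459.016ms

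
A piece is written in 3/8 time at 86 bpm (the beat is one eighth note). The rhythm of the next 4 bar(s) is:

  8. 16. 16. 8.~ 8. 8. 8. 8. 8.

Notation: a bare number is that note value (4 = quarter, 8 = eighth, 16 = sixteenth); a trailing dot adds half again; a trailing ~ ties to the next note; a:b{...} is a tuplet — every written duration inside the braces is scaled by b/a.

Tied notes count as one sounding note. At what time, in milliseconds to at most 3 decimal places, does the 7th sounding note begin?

1. 0.0ms @ 0 + 1046.512ms (3/2)
2. 1046.512ms @ 3/2 + 523.256ms (3/4)
3. 1569.767ms @ 9/4 + 523.256ms (3/4)
4. 2093.023ms @ 3 + 2093.023ms (3)
5. 4186.047ms @ 6 + 1046.512ms (3/2)
6. 5232.558ms @ 15/2 + 1046.512ms (3/2)
7. 6279.07ms @ 9 + 1046.512ms (3/2)
8. 7325.581ms @ 21/2 + 1046.512ms (3/2)

note 7 onset = 9b = 6279.07ms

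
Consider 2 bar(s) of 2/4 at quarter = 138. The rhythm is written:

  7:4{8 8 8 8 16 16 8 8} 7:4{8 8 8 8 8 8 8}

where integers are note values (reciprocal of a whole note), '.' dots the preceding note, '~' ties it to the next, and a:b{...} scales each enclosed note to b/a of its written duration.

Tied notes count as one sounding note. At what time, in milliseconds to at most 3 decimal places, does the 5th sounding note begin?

note 5 onset = 8/7b = 496.894ms

1. 0.0ms @ 0 + 124.224ms (2/7)
2. 124.224ms @ 2/7 + 124.224ms (2/7)
3. 248.447ms @ 4/7 + 124.224ms (2/7)
4. 372.671ms @ 6/7 + 124.224ms (2/7)
5. 496.894ms @ 8/7 + 62.112ms (1/7)
6. 559.006ms @ 9/7 + 62.112ms (1/7)
7. 621.118ms @ 10/7 + 124.224ms (2/7)
8. 745.342ms @ 12/7 + 124.224ms (2/7)
9. 869.565ms @ 2 + 124.224ms (2/7)
10. 993.789ms @ 16/7 + 124.224ms (2/7)
11. 1118.012ms @ 18/7 + 124.224ms (2/7)
12. 1242.236ms @ 20/7 + 124.224ms (2/7)
13. 1366.46ms @ 22/7 + 124.224ms (2/7)
14. 1490.683ms @ 24/7 + 124.224ms (2/7)
15. 1614.907ms @ 26/7 + 124.224ms (2/7)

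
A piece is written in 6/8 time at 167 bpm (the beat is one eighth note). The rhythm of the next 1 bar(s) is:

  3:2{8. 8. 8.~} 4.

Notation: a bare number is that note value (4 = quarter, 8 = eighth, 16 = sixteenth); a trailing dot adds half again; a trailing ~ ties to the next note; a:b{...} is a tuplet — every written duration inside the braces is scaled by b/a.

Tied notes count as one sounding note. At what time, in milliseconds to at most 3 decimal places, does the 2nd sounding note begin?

note 2 onset = 1b = 359.281ms

1. 0.0ms @ 0 + 359.281ms (1)
2. 359.281ms @ 1 + 359.281ms (1)
3. 718.563ms @ 2 + 1437.126ms (4)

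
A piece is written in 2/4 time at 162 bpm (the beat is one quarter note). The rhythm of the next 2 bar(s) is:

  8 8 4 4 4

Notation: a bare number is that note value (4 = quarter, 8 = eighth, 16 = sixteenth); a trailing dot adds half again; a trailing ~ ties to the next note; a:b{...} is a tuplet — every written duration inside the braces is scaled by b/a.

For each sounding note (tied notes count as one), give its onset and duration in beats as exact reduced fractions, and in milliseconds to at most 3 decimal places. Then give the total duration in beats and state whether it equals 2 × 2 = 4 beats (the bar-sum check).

1) 0.0ms=0b +185.185ms=1/2b
2) 185.185ms=1/2b +185.185ms=1/2b
3) 370.37ms=1b +370.37ms=1b
4) 740.741ms=2b +370.37ms=1b
5) 1111.111ms=3b +370.37ms=1b
Σ=4b of 4 (162bpm 2/4) — PASS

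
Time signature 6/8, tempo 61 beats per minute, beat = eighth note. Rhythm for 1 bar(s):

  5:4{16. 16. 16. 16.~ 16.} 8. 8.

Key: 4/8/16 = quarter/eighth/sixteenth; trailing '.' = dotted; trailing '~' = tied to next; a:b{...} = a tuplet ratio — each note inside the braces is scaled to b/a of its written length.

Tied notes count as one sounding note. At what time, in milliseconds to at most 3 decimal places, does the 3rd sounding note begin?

note 3 onset = 6/5b = 1180.328ms

1. 0.0ms @ 0 + 590.164ms (3/5)
2. 590.164ms @ 3/5 + 590.164ms (3/5)
3. 1180.328ms @ 6/5 + 590.164ms (3/5)
4. 1770.492ms @ 9/5 + 1180.328ms (6/5)
5. 2950.82ms @ 3 + 1475.41ms (3/2)
6. 4426.23ms @ 9/2 + 1475.41ms (3/2)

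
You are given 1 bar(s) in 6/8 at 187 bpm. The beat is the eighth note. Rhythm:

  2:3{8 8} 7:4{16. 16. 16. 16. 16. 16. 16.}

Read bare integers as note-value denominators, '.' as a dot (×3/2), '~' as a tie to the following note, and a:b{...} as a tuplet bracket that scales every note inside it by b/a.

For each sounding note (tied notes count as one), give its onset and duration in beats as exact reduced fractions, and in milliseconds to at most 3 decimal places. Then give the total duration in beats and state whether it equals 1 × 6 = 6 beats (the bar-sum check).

1) 0.0ms=0b +481.283ms=3/2b
2) 481.283ms=3/2b +481.283ms=3/2b
3) 962.567ms=3b +137.51ms=3/7b
4) 1100.076ms=24/7b +137.51ms=3/7b
5) 1237.586ms=27/7b +137.51ms=3/7b
6) 1375.095ms=30/7b +137.51ms=3/7b
7) 1512.605ms=33/7b +137.51ms=3/7b
8) 1650.115ms=36/7b +137.51ms=3/7b
9) 1787.624ms=39/7b +137.51ms=3/7b
Σ=6b of 6 (187bpm 6/8) — PASS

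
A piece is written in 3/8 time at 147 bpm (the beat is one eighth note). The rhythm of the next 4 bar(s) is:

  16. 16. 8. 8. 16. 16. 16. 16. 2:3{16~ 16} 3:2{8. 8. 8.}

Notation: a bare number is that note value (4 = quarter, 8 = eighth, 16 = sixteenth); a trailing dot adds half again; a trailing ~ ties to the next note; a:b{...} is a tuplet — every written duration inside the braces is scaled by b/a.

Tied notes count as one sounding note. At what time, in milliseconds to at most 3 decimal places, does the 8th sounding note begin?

note 8 onset = 27/4b = 2755.102ms

1. 0.0ms @ 0 + 306.122ms (3/4)
2. 306.122ms @ 3/4 + 306.122ms (3/4)
3. 612.245ms @ 3/2 + 612.245ms (3/2)
4. 1224.49ms @ 3 + 612.245ms (3/2)
5. 1836.735ms @ 9/2 + 306.122ms (3/4)
6. 2142.857ms @ 21/4 + 306.122ms (3/4)
7. 2448.98ms @ 6 + 306.122ms (3/4)
8. 2755.102ms @ 27/4 + 306.122ms (3/4)
9. 3061.224ms @ 15/2 + 612.245ms (3/2)
10. 3673.469ms @ 9 + 408.163ms (1)
11. 4081.633ms @ 10 + 408.163ms (1)
12. 4489.796ms @ 11 + 408.163ms (1)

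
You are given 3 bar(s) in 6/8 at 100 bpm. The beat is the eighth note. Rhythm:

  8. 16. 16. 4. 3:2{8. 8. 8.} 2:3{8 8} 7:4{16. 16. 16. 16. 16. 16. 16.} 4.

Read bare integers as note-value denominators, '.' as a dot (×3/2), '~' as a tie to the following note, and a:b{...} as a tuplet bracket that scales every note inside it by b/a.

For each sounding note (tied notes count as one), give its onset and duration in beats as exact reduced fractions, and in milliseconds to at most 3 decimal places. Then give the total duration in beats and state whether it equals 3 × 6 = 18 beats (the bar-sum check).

1) 0.0ms=0b +900.0ms=3/2b
2) 900.0ms=3/2b +450.0ms=3/4b
3) 1350.0ms=9/4b +450.0ms=3/4b
4) 1800.0ms=3b +1800.0ms=3b
5) 3600.0ms=6b +600.0ms=1b
6) 4200.0ms=7b +600.0ms=1b
7) 4800.0ms=8b +600.0ms=1b
8) 5400.0ms=9b +900.0ms=3/2b
9) 6300.0ms=21/2b +900.0ms=3/2b
10) 7200.0ms=12b +257.143ms=3/7b
11) 7457.143ms=87/7b +257.143ms=3/7b
12) 7714.286ms=90/7b +257.143ms=3/7b
13) 7971.429ms=93/7b +257.143ms=3/7b
14) 8228.571ms=96/7b +257.143ms=3/7b
15) 8485.714ms=99/7b +257.143ms=3/7b
16) 8742.857ms=102/7b +257.143ms=3/7b
17) 9000.0ms=15b +1800.0ms=3b
Σ=18b of 18 (100bpm 6/8) — PASS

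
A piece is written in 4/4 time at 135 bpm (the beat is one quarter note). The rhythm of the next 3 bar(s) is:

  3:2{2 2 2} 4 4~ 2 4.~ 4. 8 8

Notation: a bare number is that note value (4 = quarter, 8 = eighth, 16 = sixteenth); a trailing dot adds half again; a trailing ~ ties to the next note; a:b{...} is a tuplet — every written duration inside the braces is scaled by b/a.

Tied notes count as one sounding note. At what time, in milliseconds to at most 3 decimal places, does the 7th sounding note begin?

note 7 onset = 11b = 4888.889ms

1. 0.0ms @ 0 + 592.593ms (4/3)
2. 592.593ms @ 4/3 + 592.593ms (4/3)
3. 1185.185ms @ 8/3 + 592.593ms (4/3)
4. 1777.778ms @ 4 + 444.444ms (1)
5. 2222.222ms @ 5 + 1333.333ms (3)
6. 3555.556ms @ 8 + 1333.333ms (3)
7. 4888.889ms @ 11 + 222.222ms (1/2)
8. 5111.111ms @ 23/2 + 222.222ms (1/2)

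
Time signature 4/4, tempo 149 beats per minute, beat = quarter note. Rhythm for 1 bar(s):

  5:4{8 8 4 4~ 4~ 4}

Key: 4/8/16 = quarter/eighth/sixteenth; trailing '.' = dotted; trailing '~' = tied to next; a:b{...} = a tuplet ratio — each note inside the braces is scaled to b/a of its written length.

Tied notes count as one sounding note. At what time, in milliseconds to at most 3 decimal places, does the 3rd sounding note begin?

note 3 onset = 4/5b = 322.148ms

1. 0.0ms @ 0 + 161.074ms (2/5)
2. 161.074ms @ 2/5 + 161.074ms (2/5)
3. 322.148ms @ 4/5 + 322.148ms (4/5)
4. 644.295ms @ 8/5 + 966.443ms (12/5)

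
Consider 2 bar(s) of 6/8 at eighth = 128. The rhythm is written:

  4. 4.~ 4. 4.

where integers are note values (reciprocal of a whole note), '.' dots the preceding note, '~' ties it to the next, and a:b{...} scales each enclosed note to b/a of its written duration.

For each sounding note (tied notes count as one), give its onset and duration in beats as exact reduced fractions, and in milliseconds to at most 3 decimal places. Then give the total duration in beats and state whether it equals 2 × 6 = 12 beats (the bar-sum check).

1) 0.0ms=0b +1406.25ms=3b
2) 1406.25ms=3b +2812.5ms=6b
3) 4218.75ms=9b +1406.25ms=3b
Σ=12b of 12 (128bpm 6/8) — PASS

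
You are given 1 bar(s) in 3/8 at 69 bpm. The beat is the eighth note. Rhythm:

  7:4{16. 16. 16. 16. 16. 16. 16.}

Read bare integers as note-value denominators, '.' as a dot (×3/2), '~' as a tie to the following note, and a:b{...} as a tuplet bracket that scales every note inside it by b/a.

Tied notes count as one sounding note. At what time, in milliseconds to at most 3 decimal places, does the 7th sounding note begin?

1. 0.0ms @ 0 + 372.671ms (3/7)
2. 372.671ms @ 3/7 + 372.671ms (3/7)
3. 745.342ms @ 6/7 + 372.671ms (3/7)
4. 1118.012ms @ 9/7 + 372.671ms (3/7)
5. 1490.683ms @ 12/7 + 372.671ms (3/7)
6. 1863.354ms @ 15/7 + 372.671ms (3/7)
7. 2236.025ms @ 18/7 + 372.671ms (3/7)

note 7 onset = 18/7b = 2236.025ms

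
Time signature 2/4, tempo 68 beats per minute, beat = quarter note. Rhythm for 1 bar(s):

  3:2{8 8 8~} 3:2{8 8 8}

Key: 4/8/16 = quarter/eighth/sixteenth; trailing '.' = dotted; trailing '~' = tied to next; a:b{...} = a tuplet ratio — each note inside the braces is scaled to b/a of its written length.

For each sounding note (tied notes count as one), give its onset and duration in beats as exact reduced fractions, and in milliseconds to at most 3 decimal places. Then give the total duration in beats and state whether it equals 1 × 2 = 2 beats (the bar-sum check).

1) 0.0ms=0b +294.118ms=1/3b
2) 294.118ms=1/3b +294.118ms=1/3b
3) 588.235ms=2/3b +588.235ms=2/3b
4) 1176.471ms=4/3b +294.118ms=1/3b
5) 1470.588ms=5/3b +294.118ms=1/3b
Σ=2b of 2 (68bpm 2/4) — PASS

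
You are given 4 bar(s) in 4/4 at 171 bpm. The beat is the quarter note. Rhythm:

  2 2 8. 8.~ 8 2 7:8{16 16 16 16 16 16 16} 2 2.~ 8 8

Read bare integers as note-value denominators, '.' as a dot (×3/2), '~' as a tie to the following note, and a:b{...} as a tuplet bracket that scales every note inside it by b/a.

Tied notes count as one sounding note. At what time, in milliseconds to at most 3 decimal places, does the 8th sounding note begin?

note 8 onset = 60/7b = 3007.519ms

1. 0.0ms @ 0 + 701.754ms (2)
2. 701.754ms @ 2 + 701.754ms (2)
3. 1403.509ms @ 4 + 263.158ms (3/4)
4. 1666.667ms @ 19/4 + 438.596ms (5/4)
5. 2105.263ms @ 6 + 701.754ms (2)
6. 2807.018ms @ 8 + 100.251ms (2/7)
7. 2907.268ms @ 58/7 + 100.251ms (2/7)
8. 3007.519ms @ 60/7 + 100.251ms (2/7)
9. 3107.769ms @ 62/7 + 100.251ms (2/7)
10. 3208.02ms @ 64/7 + 100.251ms (2/7)
11. 3308.271ms @ 66/7 + 100.251ms (2/7)
12. 3408.521ms @ 68/7 + 100.251ms (2/7)
13. 3508.772ms @ 10 + 701.754ms (2)
14. 4210.526ms @ 12 + 1228.07ms (7/2)
15. 5438.596ms @ 31/2 + 175.439ms (1/2)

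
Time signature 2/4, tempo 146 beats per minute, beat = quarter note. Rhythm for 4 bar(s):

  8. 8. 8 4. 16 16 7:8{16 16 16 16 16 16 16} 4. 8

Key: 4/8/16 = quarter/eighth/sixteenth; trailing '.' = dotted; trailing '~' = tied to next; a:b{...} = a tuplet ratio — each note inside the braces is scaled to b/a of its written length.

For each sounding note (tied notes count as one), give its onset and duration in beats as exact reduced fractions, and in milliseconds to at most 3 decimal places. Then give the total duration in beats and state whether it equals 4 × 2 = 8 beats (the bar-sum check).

1) 0.0ms=0b +308.219ms=3/4b
2) 308.219ms=3/4b +308.219ms=3/4b
3) 616.438ms=3/2b +205.479ms=1/2b
4) 821.918ms=2b +616.438ms=3/2b
5) 1438.356ms=7/2b +102.74ms=1/4b
6) 1541.096ms=15/4b +102.74ms=1/4b
7) 1643.836ms=4b +117.417ms=2/7b
8) 1761.252ms=30/7b +117.417ms=2/7b
9) 1878.669ms=32/7b +117.417ms=2/7b
10) 1996.086ms=34/7b +117.417ms=2/7b
11) 2113.503ms=36/7b +117.417ms=2/7b
12) 2230.92ms=38/7b +117.417ms=2/7b
13) 2348.337ms=40/7b +117.417ms=2/7b
14) 2465.753ms=6b +616.438ms=3/2b
15) 3082.192ms=15/2b +205.479ms=1/2b
Σ=8b of 8 (146bpm 2/4) — PASS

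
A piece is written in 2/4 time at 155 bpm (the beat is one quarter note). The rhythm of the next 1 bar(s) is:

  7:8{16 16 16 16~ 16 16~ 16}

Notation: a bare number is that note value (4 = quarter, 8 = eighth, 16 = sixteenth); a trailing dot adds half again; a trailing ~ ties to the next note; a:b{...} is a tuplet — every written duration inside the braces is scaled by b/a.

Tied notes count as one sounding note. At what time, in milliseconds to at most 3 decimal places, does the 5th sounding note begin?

1. 0.0ms @ 0 + 110.599ms (2/7)
2. 110.599ms @ 2/7 + 110.599ms (2/7)
3. 221.198ms @ 4/7 + 110.599ms (2/7)
4. 331.797ms @ 6/7 + 221.198ms (4/7)
5. 552.995ms @ 10/7 + 221.198ms (4/7)

note 5 onset = 10/7b = 552.995ms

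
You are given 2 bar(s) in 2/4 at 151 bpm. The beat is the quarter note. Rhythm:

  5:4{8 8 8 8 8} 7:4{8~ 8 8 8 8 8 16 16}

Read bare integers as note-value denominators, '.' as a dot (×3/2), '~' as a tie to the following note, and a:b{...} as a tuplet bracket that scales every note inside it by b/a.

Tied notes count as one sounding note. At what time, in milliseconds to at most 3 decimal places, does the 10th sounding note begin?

note 10 onset = 24/7b = 1362.346ms

1. 0.0ms @ 0 + 158.94ms (2/5)
2. 158.94ms @ 2/5 + 158.94ms (2/5)
3. 317.881ms @ 4/5 + 158.94ms (2/5)
4. 476.821ms @ 6/5 + 158.94ms (2/5)
5. 635.762ms @ 8/5 + 158.94ms (2/5)
6. 794.702ms @ 2 + 227.058ms (4/7)
7. 1021.76ms @ 18/7 + 113.529ms (2/7)
8. 1135.289ms @ 20/7 + 113.529ms (2/7)
9. 1248.817ms @ 22/7 + 113.529ms (2/7)
10. 1362.346ms @ 24/7 + 113.529ms (2/7)
11. 1475.875ms @ 26/7 + 56.764ms (1/7)
12. 1532.64ms @ 27/7 + 56.764ms (1/7)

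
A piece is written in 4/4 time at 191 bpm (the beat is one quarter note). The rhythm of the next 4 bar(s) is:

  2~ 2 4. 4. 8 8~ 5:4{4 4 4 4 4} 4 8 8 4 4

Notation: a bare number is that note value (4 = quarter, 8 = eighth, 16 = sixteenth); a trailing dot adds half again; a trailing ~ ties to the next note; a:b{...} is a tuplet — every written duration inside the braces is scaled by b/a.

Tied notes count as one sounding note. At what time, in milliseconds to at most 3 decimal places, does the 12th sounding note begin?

1. 0.0ms @ 0 + 1256.545ms (4)
2. 1256.545ms @ 4 + 471.204ms (3/2)
3. 1727.749ms @ 11/2 + 471.204ms (3/2)
4. 2198.953ms @ 7 + 157.068ms (1/2)
5. 2356.021ms @ 15/2 + 408.377ms (13/10)
6. 2764.398ms @ 44/5 + 251.309ms (4/5)
7. 3015.707ms @ 48/5 + 251.309ms (4/5)
8. 3267.016ms @ 52/5 + 251.309ms (4/5)
9. 3518.325ms @ 56/5 + 251.309ms (4/5)
10. 3769.634ms @ 12 + 314.136ms (1)
11. 4083.77ms @ 13 + 157.068ms (1/2)
12. 4240.838ms @ 27/2 + 157.068ms (1/2)
13. 4397.906ms @ 14 + 314.136ms (1)
14. 4712.042ms @ 15 + 314.136ms (1)

note 12 onset = 27/2b = 4240.838ms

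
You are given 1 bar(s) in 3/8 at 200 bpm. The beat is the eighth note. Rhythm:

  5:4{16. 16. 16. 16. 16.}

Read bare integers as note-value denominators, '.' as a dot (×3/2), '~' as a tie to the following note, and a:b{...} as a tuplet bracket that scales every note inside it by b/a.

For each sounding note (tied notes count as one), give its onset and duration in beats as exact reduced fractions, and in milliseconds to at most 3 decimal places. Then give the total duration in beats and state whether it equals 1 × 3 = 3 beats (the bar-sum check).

1) 0.0ms=0b +180.0ms=3/5b
2) 180.0ms=3/5b +180.0ms=3/5b
3) 360.0ms=6/5b +180.0ms=3/5b
4) 540.0ms=9/5b +180.0ms=3/5b
5) 720.0ms=12/5b +180.0ms=3/5b
Σ=3b of 3 (200bpm 3/8) — PASS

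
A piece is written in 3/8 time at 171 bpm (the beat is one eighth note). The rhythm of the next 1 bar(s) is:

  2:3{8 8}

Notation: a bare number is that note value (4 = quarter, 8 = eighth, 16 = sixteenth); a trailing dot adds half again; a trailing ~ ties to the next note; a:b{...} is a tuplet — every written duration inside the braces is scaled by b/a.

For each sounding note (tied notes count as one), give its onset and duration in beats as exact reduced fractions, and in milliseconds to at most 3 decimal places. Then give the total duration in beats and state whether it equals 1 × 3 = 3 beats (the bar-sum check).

1) 0.0ms=0b +526.316ms=3/2b
2) 526.316ms=3/2b +526.316ms=3/2b
Σ=3b of 3 (171bpm 3/8) — PASS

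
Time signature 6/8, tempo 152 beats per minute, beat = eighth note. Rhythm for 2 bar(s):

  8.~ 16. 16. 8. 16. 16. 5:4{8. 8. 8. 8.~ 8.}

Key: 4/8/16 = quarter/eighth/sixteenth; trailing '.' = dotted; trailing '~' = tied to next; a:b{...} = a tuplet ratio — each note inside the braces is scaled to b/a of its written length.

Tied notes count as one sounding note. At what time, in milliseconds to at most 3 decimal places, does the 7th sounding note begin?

1. 0.0ms @ 0 + 888.158ms (9/4)
2. 888.158ms @ 9/4 + 296.053ms (3/4)
3. 1184.211ms @ 3 + 592.105ms (3/2)
4. 1776.316ms @ 9/2 + 296.053ms (3/4)
5. 2072.368ms @ 21/4 + 296.053ms (3/4)
6. 2368.421ms @ 6 + 473.684ms (6/5)
7. 2842.105ms @ 36/5 + 473.684ms (6/5)
8. 3315.789ms @ 42/5 + 473.684ms (6/5)
9. 3789.474ms @ 48/5 + 947.368ms (12/5)

note 7 onset = 36/5b = 2842.105ms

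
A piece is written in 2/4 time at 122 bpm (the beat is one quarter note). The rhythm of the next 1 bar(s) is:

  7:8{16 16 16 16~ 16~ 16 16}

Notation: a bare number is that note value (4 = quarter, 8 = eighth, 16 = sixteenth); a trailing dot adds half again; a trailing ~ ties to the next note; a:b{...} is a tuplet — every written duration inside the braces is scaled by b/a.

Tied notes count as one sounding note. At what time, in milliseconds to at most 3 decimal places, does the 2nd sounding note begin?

note 2 onset = 2/7b = 140.515ms

1. 0.0ms @ 0 + 140.515ms (2/7)
2. 140.515ms @ 2/7 + 140.515ms (2/7)
3. 281.03ms @ 4/7 + 140.515ms (2/7)
4. 421.546ms @ 6/7 + 421.546ms (6/7)
5. 843.091ms @ 12/7 + 140.515ms (2/7)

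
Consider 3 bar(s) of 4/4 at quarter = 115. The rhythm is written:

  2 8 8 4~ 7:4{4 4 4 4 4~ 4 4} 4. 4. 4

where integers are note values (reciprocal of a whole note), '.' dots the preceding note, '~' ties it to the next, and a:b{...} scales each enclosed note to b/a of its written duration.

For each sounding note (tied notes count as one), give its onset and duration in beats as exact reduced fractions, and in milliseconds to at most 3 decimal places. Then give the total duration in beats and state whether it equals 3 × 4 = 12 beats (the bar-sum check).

1) 0.0ms=0b +1043.478ms=2b
2) 1043.478ms=2b +260.87ms=1/2b
3) 1304.348ms=5/2b +260.87ms=1/2b
4) 1565.217ms=3b +819.876ms=11/7b
5) 2385.093ms=32/7b +298.137ms=4/7b
6) 2683.23ms=36/7b +298.137ms=4/7b
7) 2981.366ms=40/7b +298.137ms=4/7b
8) 3279.503ms=44/7b +596.273ms=8/7b
9) 3875.776ms=52/7b +298.137ms=4/7b
10) 4173.913ms=8b +782.609ms=3/2b
11) 4956.522ms=19/2b +782.609ms=3/2b
12) 5739.13ms=11b +521.739ms=1b
Σ=12b of 12 (115bpm 4/4) — PASS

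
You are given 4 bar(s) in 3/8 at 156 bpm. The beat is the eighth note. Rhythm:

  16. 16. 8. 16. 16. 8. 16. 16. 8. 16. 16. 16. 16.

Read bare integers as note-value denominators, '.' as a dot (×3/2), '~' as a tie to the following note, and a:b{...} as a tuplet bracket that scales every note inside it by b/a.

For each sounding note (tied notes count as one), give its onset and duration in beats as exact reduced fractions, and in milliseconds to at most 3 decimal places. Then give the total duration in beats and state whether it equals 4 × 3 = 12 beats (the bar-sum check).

1) 0.0ms=0b +288.462ms=3/4b
2) 288.462ms=3/4b +288.462ms=3/4b
3) 576.923ms=3/2b +576.923ms=3/2b
4) 1153.846ms=3b +288.462ms=3/4b
5) 1442.308ms=15/4b +288.462ms=3/4b
6) 1730.769ms=9/2b +576.923ms=3/2b
7) 2307.692ms=6b +288.462ms=3/4b
8) 2596.154ms=27/4b +288.462ms=3/4b
9) 2884.615ms=15/2b +576.923ms=3/2b
10) 3461.538ms=9b +288.462ms=3/4b
11) 3750.0ms=39/4b +288.462ms=3/4b
12) 4038.462ms=21/2b +288.462ms=3/4b
13) 4326.923ms=45/4b +288.462ms=3/4b
Σ=12b of 12 (156bpm 3/8) — PASS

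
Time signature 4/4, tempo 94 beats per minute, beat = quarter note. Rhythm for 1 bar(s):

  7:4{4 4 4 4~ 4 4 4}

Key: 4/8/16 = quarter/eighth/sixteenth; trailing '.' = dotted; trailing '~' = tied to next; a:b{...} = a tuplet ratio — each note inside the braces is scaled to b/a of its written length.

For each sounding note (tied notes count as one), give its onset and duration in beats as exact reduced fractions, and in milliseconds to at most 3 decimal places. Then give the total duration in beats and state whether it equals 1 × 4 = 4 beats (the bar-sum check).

1) 0.0ms=0b +364.742ms=4/7b
2) 364.742ms=4/7b +364.742ms=4/7b
3) 729.483ms=8/7b +364.742ms=4/7b
4) 1094.225ms=12/7b +729.483ms=8/7b
5) 1823.708ms=20/7b +364.742ms=4/7b
6) 2188.45ms=24/7b +364.742ms=4/7b
Σ=4b of 4 (94bpm 4/4) — PASS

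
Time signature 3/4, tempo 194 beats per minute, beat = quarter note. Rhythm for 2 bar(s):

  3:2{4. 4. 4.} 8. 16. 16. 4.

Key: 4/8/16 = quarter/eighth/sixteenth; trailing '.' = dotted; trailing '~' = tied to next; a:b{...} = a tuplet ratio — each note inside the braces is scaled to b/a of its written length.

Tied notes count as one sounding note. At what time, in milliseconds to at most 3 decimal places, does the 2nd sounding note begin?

1. 0.0ms @ 0 + 309.278ms (1)
2. 309.278ms @ 1 + 309.278ms (1)
3. 618.557ms @ 2 + 309.278ms (1)
4. 927.835ms @ 3 + 231.959ms (3/4)
5. 1159.794ms @ 15/4 + 115.979ms (3/8)
6. 1275.773ms @ 33/8 + 115.979ms (3/8)
7. 1391.753ms @ 9/2 + 463.918ms (3/2)

note 2 onset = 1b = 309.278ms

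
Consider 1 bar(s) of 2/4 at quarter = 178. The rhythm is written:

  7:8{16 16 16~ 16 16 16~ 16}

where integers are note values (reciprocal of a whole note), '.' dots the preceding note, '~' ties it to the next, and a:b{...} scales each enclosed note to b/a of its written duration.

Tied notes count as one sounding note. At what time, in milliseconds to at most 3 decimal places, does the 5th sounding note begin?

1. 0.0ms @ 0 + 96.308ms (2/7)
2. 96.308ms @ 2/7 + 96.308ms (2/7)
3. 192.616ms @ 4/7 + 192.616ms (4/7)
4. 385.233ms @ 8/7 + 96.308ms (2/7)
5. 481.541ms @ 10/7 + 192.616ms (4/7)

note 5 onset = 10/7b = 481.541ms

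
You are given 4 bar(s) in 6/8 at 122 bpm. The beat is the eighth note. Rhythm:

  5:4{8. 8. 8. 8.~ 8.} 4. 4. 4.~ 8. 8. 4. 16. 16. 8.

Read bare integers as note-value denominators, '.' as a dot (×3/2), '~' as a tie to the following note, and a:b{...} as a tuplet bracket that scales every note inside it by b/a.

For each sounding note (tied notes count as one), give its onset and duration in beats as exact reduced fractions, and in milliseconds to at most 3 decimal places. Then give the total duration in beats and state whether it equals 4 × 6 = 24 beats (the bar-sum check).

1) 0.0ms=0b +590.164ms=6/5b
2) 590.164ms=6/5b +590.164ms=6/5b
3) 1180.328ms=12/5b +590.164ms=6/5b
4) 1770.492ms=18/5b +1180.328ms=12/5b
5) 2950.82ms=6b +1475.41ms=3b
6) 4426.23ms=9b +1475.41ms=3b
7) 5901.639ms=12b +2213.115ms=9/2b
8) 8114.754ms=33/2b +737.705ms=3/2b
9) 8852.459ms=18b +1475.41ms=3b
10) 10327.869ms=21b +368.852ms=3/4b
11) 10696.721ms=87/4b +368.852ms=3/4b
12) 11065.574ms=45/2b +737.705ms=3/2b
Σ=24b of 24 (122bpm 6/8) — PASS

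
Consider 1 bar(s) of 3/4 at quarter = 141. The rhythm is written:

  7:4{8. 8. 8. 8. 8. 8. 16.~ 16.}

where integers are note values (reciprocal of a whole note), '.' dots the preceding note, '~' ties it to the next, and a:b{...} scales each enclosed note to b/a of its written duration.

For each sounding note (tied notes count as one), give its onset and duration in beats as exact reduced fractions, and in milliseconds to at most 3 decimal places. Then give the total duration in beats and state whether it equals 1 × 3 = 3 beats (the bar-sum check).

1) 0.0ms=0b +182.371ms=3/7b
2) 182.371ms=3/7b +182.371ms=3/7b
3) 364.742ms=6/7b +182.371ms=3/7b
4) 547.112ms=9/7b +182.371ms=3/7b
5) 729.483ms=12/7b +182.371ms=3/7b
6) 911.854ms=15/7b +182.371ms=3/7b
7) 1094.225ms=18/7b +182.371ms=3/7b
Σ=3b of 3 (141bpm 3/4) — PASS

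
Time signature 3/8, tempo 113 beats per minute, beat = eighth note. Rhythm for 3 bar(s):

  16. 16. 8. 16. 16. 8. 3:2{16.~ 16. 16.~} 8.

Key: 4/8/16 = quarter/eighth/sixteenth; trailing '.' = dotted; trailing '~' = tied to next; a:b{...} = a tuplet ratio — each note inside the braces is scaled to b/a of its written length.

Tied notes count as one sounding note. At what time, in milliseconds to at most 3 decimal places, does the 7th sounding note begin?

note 7 onset = 6b = 3185.841ms

1. 0.0ms @ 0 + 398.23ms (3/4)
2. 398.23ms @ 3/4 + 398.23ms (3/4)
3. 796.46ms @ 3/2 + 796.46ms (3/2)
4. 1592.92ms @ 3 + 398.23ms (3/4)
5. 1991.15ms @ 15/4 + 398.23ms (3/4)
6. 2389.381ms @ 9/2 + 796.46ms (3/2)
7. 3185.841ms @ 6 + 530.973ms (1)
8. 3716.814ms @ 7 + 1061.947ms (2)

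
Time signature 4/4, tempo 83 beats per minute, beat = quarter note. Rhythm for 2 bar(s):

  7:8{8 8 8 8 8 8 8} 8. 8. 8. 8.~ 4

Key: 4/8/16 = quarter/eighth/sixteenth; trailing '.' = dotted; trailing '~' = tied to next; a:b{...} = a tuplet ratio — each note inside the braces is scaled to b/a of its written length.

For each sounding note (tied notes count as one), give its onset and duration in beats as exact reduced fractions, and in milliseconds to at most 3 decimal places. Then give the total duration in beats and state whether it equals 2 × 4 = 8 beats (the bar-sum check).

1) 0.0ms=0b +413.081ms=4/7b
2) 413.081ms=4/7b +413.081ms=4/7b
3) 826.162ms=8/7b +413.081ms=4/7b
4) 1239.243ms=12/7b +413.081ms=4/7b
5) 1652.324ms=16/7b +413.081ms=4/7b
6) 2065.404ms=20/7b +413.081ms=4/7b
7) 2478.485ms=24/7b +413.081ms=4/7b
8) 2891.566ms=4b +542.169ms=3/4b
9) 3433.735ms=19/4b +542.169ms=3/4b
10) 3975.904ms=11/2b +542.169ms=3/4b
11) 4518.072ms=25/4b +1265.06ms=7/4b
Σ=8b of 8 (83bpm 4/4) — PASS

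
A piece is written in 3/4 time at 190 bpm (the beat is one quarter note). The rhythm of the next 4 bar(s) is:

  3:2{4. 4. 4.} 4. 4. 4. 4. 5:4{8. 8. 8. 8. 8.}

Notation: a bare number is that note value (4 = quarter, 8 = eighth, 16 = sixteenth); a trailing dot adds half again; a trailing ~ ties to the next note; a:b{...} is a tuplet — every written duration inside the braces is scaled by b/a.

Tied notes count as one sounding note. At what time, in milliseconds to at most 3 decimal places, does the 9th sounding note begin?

note 9 onset = 48/5b = 3031.579ms

1. 0.0ms @ 0 + 315.789ms (1)
2. 315.789ms @ 1 + 315.789ms (1)
3. 631.579ms @ 2 + 315.789ms (1)
4. 947.368ms @ 3 + 473.684ms (3/2)
5. 1421.053ms @ 9/2 + 473.684ms (3/2)
6. 1894.737ms @ 6 + 473.684ms (3/2)
7. 2368.421ms @ 15/2 + 473.684ms (3/2)
8. 2842.105ms @ 9 + 189.474ms (3/5)
9. 3031.579ms @ 48/5 + 189.474ms (3/5)
10. 3221.053ms @ 51/5 + 189.474ms (3/5)
11. 3410.526ms @ 54/5 + 189.474ms (3/5)
12. 3600.0ms @ 57/5 + 189.474ms (3/5)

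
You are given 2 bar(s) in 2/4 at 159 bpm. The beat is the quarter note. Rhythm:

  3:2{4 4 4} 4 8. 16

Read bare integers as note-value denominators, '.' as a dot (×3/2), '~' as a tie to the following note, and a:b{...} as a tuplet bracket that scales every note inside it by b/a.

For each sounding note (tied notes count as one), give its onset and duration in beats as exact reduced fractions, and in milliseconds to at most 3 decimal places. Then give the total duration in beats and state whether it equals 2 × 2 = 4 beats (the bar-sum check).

1) 0.0ms=0b +251.572ms=2/3b
2) 251.572ms=2/3b +251.572ms=2/3b
3) 503.145ms=4/3b +251.572ms=2/3b
4) 754.717ms=2b +377.358ms=1b
5) 1132.075ms=3b +283.019ms=3/4b
6) 1415.094ms=15/4b +94.34ms=1/4b
Σ=4b of 4 (159bpm 2/4) — PASS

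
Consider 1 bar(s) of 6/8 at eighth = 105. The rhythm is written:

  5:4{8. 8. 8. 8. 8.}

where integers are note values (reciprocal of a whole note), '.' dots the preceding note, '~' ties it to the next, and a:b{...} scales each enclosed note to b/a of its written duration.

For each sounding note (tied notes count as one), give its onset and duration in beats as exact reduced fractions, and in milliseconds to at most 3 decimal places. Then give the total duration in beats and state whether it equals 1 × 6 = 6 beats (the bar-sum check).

1) 0.0ms=0b +685.714ms=6/5b
2) 685.714ms=6/5b +685.714ms=6/5b
3) 1371.429ms=12/5b +685.714ms=6/5b
4) 2057.143ms=18/5b +685.714ms=6/5b
5) 2742.857ms=24/5b +685.714ms=6/5b
Σ=6b of 6 (105bpm 6/8) — PASS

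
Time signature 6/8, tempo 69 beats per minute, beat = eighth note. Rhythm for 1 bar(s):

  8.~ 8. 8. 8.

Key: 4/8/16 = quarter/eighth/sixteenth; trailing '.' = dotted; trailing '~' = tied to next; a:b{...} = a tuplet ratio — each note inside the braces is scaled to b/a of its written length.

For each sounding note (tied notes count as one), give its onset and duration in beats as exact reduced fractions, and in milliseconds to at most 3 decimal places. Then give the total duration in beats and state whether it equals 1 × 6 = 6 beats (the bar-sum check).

1) 0.0ms=0b +2608.696ms=3b
2) 2608.696ms=3b +1304.348ms=3/2b
3) 3913.043ms=9/2b +1304.348ms=3/2b
Σ=6b of 6 (69bpm 6/8) — PASS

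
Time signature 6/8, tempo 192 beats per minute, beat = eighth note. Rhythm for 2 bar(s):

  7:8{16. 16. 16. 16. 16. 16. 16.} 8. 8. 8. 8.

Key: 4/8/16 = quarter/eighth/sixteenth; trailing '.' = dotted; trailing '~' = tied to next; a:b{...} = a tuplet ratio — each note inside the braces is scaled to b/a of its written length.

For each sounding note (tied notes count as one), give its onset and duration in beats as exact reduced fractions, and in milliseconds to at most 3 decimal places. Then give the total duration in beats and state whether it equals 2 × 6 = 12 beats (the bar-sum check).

1) 0.0ms=0b +267.857ms=6/7b
2) 267.857ms=6/7b +267.857ms=6/7b
3) 535.714ms=12/7b +267.857ms=6/7b
4) 803.571ms=18/7b +267.857ms=6/7b
5) 1071.429ms=24/7b +267.857ms=6/7b
6) 1339.286ms=30/7b +267.857ms=6/7b
7) 1607.143ms=36/7b +267.857ms=6/7b
8) 1875.0ms=6b +468.75ms=3/2b
9) 2343.75ms=15/2b +468.75ms=3/2b
10) 2812.5ms=9b +468.75ms=3/2b
11) 3281.25ms=21/2b +468.75ms=3/2b
Σ=12b of 12 (192bpm 6/8) — PASS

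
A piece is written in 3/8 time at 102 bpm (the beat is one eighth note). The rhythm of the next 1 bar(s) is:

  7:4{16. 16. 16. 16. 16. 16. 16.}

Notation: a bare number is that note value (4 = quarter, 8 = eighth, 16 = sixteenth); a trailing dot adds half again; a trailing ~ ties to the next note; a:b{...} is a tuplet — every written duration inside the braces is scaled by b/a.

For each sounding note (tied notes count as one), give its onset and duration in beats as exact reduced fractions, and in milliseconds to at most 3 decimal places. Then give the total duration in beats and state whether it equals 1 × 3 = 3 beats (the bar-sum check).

1) 0.0ms=0b +252.101ms=3/7b
2) 252.101ms=3/7b +252.101ms=3/7b
3) 504.202ms=6/7b +252.101ms=3/7b
4) 756.303ms=9/7b +252.101ms=3/7b
5) 1008.403ms=12/7b +252.101ms=3/7b
6) 1260.504ms=15/7b +252.101ms=3/7b
7) 1512.605ms=18/7b +252.101ms=3/7b
Σ=3b of 3 (102bpm 3/8) — PASS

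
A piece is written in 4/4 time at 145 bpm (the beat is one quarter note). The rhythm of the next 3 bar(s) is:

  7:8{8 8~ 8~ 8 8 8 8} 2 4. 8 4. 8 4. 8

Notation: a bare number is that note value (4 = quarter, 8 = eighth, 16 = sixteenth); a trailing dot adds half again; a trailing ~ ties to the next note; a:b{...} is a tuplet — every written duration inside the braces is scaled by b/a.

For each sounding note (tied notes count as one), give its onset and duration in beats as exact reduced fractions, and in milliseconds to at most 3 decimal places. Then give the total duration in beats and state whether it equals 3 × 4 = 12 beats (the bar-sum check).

1) 0.0ms=0b +236.453ms=4/7b
2) 236.453ms=4/7b +709.36ms=12/7b
3) 945.813ms=16/7b +236.453ms=4/7b
4) 1182.266ms=20/7b +236.453ms=4/7b
5) 1418.719ms=24/7b +236.453ms=4/7b
6) 1655.172ms=4b +827.586ms=2b
7) 2482.759ms=6b +620.69ms=3/2b
8) 3103.448ms=15/2b +206.897ms=1/2b
9) 3310.345ms=8b +620.69ms=3/2b
10) 3931.034ms=19/2b +206.897ms=1/2b
11) 4137.931ms=10b +620.69ms=3/2b
12) 4758.621ms=23/2b +206.897ms=1/2b
Σ=12b of 12 (145bpm 4/4) — PASS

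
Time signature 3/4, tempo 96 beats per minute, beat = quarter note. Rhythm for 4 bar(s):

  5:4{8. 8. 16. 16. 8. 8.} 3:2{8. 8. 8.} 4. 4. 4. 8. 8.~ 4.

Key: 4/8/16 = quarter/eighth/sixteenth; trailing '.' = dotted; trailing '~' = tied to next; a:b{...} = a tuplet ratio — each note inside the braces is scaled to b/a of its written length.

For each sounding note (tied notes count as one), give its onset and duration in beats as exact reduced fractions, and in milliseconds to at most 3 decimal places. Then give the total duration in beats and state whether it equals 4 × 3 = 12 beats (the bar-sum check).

1) 0.0ms=0b +375.0ms=3/5b
2) 375.0ms=3/5b +375.0ms=3/5b
3) 750.0ms=6/5b +187.5ms=3/10b
4) 937.5ms=3/2b +187.5ms=3/10b
5) 1125.0ms=9/5b +375.0ms=3/5b
6) 1500.0ms=12/5b +375.0ms=3/5b
7) 1875.0ms=3b +312.5ms=1/2b
8) 2187.5ms=7/2b +312.5ms=1/2b
9) 2500.0ms=4b +312.5ms=1/2b
10) 2812.5ms=9/2b +937.5ms=3/2b
11) 3750.0ms=6b +937.5ms=3/2b
12) 4687.5ms=15/2b +937.5ms=3/2b
13) 5625.0ms=9b +468.75ms=3/4b
14) 6093.75ms=39/4b +1406.25ms=9/4b
Σ=12b of 12 (96bpm 3/4) — PASS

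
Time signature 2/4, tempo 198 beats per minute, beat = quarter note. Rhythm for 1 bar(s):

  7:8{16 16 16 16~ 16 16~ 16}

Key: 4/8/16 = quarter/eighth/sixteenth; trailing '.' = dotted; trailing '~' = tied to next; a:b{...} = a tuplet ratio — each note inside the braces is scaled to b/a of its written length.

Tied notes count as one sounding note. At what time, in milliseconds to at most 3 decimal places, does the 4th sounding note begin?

1. 0.0ms @ 0 + 86.58ms (2/7)
2. 86.58ms @ 2/7 + 86.58ms (2/7)
3. 173.16ms @ 4/7 + 86.58ms (2/7)
4. 259.74ms @ 6/7 + 173.16ms (4/7)
5. 432.9ms @ 10/7 + 173.16ms (4/7)

note 4 onset = 6/7b = 259.74ms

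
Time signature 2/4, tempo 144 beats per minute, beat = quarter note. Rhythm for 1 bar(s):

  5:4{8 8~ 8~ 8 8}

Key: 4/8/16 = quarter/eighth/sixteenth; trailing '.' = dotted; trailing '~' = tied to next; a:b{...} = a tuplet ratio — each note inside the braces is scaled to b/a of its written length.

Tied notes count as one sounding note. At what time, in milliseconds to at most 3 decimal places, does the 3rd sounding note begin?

1. 0.0ms @ 0 + 166.667ms (2/5)
2. 166.667ms @ 2/5 + 500.0ms (6/5)
3. 666.667ms @ 8/5 + 166.667ms (2/5)

note 3 onset = 8/5b = 666.667ms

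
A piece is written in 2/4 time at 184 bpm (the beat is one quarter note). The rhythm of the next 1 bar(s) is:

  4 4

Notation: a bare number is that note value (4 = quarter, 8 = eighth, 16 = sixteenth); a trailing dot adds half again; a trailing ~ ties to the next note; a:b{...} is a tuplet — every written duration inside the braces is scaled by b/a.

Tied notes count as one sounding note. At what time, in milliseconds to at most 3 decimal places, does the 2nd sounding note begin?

note 2 onset = 1b = 326.087ms

1. 0.0ms @ 0 + 326.087ms (1)
2. 326.087ms @ 1 + 326.087ms (1)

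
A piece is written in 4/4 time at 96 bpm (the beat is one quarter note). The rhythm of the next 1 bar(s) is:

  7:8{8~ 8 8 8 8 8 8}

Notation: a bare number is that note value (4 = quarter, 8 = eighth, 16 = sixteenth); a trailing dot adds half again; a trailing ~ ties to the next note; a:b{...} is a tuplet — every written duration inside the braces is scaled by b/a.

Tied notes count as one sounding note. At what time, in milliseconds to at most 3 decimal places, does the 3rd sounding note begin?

1. 0.0ms @ 0 + 714.286ms (8/7)
2. 714.286ms @ 8/7 + 357.143ms (4/7)
3. 1071.429ms @ 12/7 + 357.143ms (4/7)
4. 1428.571ms @ 16/7 + 357.143ms (4/7)
5. 1785.714ms @ 20/7 + 357.143ms (4/7)
6. 2142.857ms @ 24/7 + 357.143ms (4/7)

note 3 onset = 12/7b = 1071.429ms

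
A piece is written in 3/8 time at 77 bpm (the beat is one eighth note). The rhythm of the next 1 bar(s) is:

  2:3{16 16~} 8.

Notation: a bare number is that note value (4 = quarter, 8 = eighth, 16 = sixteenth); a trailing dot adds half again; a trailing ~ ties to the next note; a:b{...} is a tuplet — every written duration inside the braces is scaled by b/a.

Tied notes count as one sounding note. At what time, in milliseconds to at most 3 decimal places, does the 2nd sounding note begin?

note 2 onset = 3/4b = 584.416ms

1. 0.0ms @ 0 + 584.416ms (3/4)
2. 584.416ms @ 3/4 + 1753.247ms (9/4)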